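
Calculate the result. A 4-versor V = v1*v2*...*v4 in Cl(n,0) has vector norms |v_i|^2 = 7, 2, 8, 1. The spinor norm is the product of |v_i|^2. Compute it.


Spinor norm N(V) = |v1|^2 * |v2|^2 * ... * |v4|^2
= 7 * 2 * 8 * 1
Running product: 7, 14, 112, 112
N(V) = 112


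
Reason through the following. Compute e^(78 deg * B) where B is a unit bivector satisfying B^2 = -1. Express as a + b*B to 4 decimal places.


For a unit bivector B with B^2 = -1, the exponential series gives
e^(theta*B) = cos(theta) + sin(theta)*B (the GA analogue of Euler's formula).
theta = 78 degrees = 1.361357 rad
cos(78 deg) = 0.2079
sin(78 deg) = 0.9781
exp(theta*B) = 0.2079 + 0.9781*B


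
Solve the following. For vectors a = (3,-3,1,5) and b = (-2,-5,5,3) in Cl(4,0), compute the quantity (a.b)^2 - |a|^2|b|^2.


a . b = 3*(-2) + (-3)*(-5) + 1*5 + 5*3
= -6 + 15 + 5 + 15 = 29
|a|^2 = 3^2 + (-3)^2 + 1^2 + 5^2 = 44
|b|^2 = (-2)^2 + (-5)^2 + 5^2 + 3^2 = 63
(a.b)^2 = 29^2 = 841
|a|^2 * |b|^2 = 44 * 63 = 2772
Result = 841 - 2772 = -1931


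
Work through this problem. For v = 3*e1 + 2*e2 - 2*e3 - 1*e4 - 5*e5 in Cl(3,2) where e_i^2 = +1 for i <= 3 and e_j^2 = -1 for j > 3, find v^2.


v^2 = sum of c_i^2 * e_i^2
Positive signature terms (e_i^2 = +1): 3^2 + 2^2 + (-2)^2 = 17
Negative signature terms (e_j^2 = -1): (-1)^2 + (-5)^2 = 26
v^2 = 17 - 26 = -9


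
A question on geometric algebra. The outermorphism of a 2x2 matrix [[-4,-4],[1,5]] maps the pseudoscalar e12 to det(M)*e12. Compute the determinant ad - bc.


The outermorphism of a linear map f sends e1^e2 to f(e1)^f(e2).
f(e1) = -4*e1 + 1*e2
f(e2) = -4*e1 + 5*e2
f(e1) ^ f(e2) = (-4*e1 + 1*e2) ^ (-4*e1 + 5*e2)
= (-4)*5*e12 + 1*(-4)*e21
= (-20 - (-4))*e12
= -16*e12
Coefficient = -16


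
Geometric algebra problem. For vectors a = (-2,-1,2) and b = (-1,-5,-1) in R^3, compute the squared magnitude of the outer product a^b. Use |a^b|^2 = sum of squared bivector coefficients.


a wedge b = (a1*b2 - a2*b1)*e12 + (a1*b3 - a3*b1)*e13 + (a2*b3 - a3*b2)*e23
e12 coeff: (-2)*(-5) - (-1)*(-1) = 10 - 1 = 9
e13 coeff: (-2)*(-1) - 2*(-1) = 2 - (-2) = 4
e23 coeff: (-1)*(-1) - 2*(-5) = 1 - (-10) = 11
|a wedge b|^2 = 9^2 + 4^2 + 11^2
= 81 + 16 + 121
= 218


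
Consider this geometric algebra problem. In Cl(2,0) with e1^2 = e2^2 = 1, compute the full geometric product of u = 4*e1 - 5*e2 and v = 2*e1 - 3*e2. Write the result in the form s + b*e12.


Expand: (4*e1 - 5*e2)(2*e1 - 3*e2)
= 4*2*e1e1 + 4*(-3)*e1e2 + (-5)*2*e2e1 + (-5)*(-3)*e2e2
Using e1^2 = e2^2 = 1, e2e1 = -e1e2:
Scalar part s = 4*2 + (-5)*(-3) = 8 + 15 = 23
Bivector part b = 4*(-3) - (-5)*2 = -12 - (-10) = -2
uv = 23 - 2*e12


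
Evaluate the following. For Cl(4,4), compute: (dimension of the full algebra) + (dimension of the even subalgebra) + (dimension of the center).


n = 4 + 4 = 8
Total dim = 2^8 = 256
Even subalgebra dim = 2^7 = 128
n is even, so center dim = 1
Sum = 256 + 128 + 1 = 385


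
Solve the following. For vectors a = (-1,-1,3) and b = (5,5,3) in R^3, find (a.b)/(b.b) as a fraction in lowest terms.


Projection coefficient = (a . b) / (b . b)
a . b = (-1)*5 + (-1)*5 + 3*3
= -5 + (-5) + 9 = -1
b . b = 5^2 + 5^2 + 3^2
= 25 + 25 + 9 = 59
Coefficient = -1/59
In lowest terms: -1/59


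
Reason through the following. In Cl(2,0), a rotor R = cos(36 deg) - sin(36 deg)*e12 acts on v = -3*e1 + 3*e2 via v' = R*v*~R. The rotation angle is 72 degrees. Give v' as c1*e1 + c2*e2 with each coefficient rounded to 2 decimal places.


Rotor R = cos(36deg) - sin(36deg)*e12
Rotation angle theta = 2 * 36 = 72 degrees
v' = R*v*~R rotates v by theta.
cos(72deg) = 0.3090, sin(72deg) = 0.9511
v'_1 = -3*cos(72deg) - 3*sin(72deg)
= -3*0.3090 - 3*0.9511
= -3.78
v'_2 = -3*sin(72deg) + 3*cos(72deg)
= -3*0.9511 + 3*0.3090
= -1.93
v' = -3.78*e1 - 1.93*e2


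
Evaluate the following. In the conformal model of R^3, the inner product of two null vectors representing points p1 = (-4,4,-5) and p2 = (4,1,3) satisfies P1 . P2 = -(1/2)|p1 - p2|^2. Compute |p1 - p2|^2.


p1 - p2 = (-8, 3, -8)
|p1 - p2|^2 = (-8)^2 + 3^2 + (-8)^2
= 64 + 9 + 64
= 137


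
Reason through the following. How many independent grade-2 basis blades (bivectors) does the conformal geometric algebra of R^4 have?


The conformal model of R^4 uses Cl(5,1) with m = 4 + 2 = 6 generators.
Number of grade-2 blades = C(m, 2) = C(6, 2)
= 6*5/2 = 15


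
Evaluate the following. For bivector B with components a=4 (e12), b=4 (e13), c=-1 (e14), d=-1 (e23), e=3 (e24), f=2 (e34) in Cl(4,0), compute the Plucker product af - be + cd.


Plucker relation: af - be + cd
a*f = 4*2 = 8
b*e = 4*3 = 12
c*d = (-1)*(-1) = 1
af - be + cd = 8 - 12 + 1
= -3


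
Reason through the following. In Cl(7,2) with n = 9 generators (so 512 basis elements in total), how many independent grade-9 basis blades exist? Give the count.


Number of grade-k basis blades in Cl(p,q) with n = p + q is C(n, k).
n = 7 + 2 = 9
C(9, 9) = 9! / (9! * 0!)
= 362880 / (362880 * 1)
= 1


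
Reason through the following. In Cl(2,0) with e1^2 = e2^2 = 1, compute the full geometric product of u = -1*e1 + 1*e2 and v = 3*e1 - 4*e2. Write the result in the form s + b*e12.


Expand: (-1*e1 + 1*e2)(3*e1 - 4*e2)
= (-1)*3*e1e1 + (-1)*(-4)*e1e2 + 1*3*e2e1 + 1*(-4)*e2e2
Using e1^2 = e2^2 = 1, e2e1 = -e1e2:
Scalar part s = (-1)*3 + 1*(-4) = -3 + (-4) = -7
Bivector part b = (-1)*(-4) - 1*3 = 4 - 3 = 1
uv = -7 + 1*e12


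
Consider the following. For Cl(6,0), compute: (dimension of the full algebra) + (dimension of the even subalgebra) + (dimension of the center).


n = 6 + 0 = 6
Total dim = 2^6 = 64
Even subalgebra dim = 2^5 = 32
n is even, so center dim = 1
Sum = 64 + 32 + 1 = 97


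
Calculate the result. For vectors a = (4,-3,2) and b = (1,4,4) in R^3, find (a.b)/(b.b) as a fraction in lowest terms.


Projection coefficient = (a . b) / (b . b)
a . b = 4*1 + (-3)*4 + 2*4
= 4 + (-12) + 8 = 0
b . b = 1^2 + 4^2 + 4^2
= 1 + 16 + 16 = 33
Coefficient = 0/33
In lowest terms: 0/1


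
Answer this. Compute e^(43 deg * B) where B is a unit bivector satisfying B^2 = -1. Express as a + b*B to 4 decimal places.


For a unit bivector B with B^2 = -1, the exponential series gives
e^(theta*B) = cos(theta) + sin(theta)*B (the GA analogue of Euler's formula).
theta = 43 degrees = 0.750492 rad
cos(43 deg) = 0.7314
sin(43 deg) = 0.6820
exp(theta*B) = 0.7314 + 0.6820*B


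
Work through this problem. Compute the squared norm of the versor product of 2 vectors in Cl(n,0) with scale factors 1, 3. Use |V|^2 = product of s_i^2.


Each vector v_i has |v_i|^2 = s_i^2
Squared scales: 1^2 = 1, 3^2 = 9
|V|^2 = 1 * 9
= 9


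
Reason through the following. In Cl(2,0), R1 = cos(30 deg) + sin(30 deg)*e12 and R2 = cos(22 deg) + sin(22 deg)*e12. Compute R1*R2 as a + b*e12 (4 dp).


Same-plane rotors commute and their half-angles add:
R1*R2 = cos(a1 + a2) + sin(a1 + a2)*e12.
a1 + a2 = 30 + 22 = 52 deg
cos(52 deg) = 0.6157
sin(52 deg) = 0.7880
R1*R2 = 0.6157 + 0.7880*e12


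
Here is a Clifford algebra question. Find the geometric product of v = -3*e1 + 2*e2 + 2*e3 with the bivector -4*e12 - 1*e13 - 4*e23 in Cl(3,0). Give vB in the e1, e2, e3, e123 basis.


vB has grade-1 (vector) and grade-3 (trivector) parts: vB = (v _| B) + (v ^ B).
Vector part <vB>_1:
  e1: -v2*b12 - v3*b13 = -(2)*(-4) - (2)*(-1) = 10
  e2: v1*b12 - v3*b23 = (-3)*(-4) - (2)*(-4) = 20
  e3: v1*b13 + v2*b23 = (-3)*(-1) + (2)*(-4) = -5
Trivector part <vB>_3:
  e123: v1*b23 - v2*b13 + v3*b12 = (-3)*(-4) - (2)*(-1) + (2)*(-4) = 6
vB = 10*e1 + 20*e2 - 5*e3 + 6*e123


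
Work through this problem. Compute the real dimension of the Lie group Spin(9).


Spin(n) double-covers SO(n); both have Lie algebra so(n) of dimension n(n-1)/2.
n = 9
n(n-1) = 9 * 8 = 72
dim Spin(9) = 72/2 = 36


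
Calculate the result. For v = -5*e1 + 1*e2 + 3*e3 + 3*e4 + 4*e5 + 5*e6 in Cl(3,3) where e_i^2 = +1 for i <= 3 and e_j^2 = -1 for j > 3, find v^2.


v^2 = sum of c_i^2 * e_i^2
Positive signature terms (e_i^2 = +1): (-5)^2 + 1^2 + 3^2 = 35
Negative signature terms (e_j^2 = -1): 3^2 + 4^2 + 5^2 = 50
v^2 = 35 - 50 = -15


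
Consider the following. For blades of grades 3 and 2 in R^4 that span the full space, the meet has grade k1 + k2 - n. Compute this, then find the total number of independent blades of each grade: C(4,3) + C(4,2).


Meet grade = grade(A) + grade(B) - n
= 3 + 2 - 4 = 1
C(4,3) = 4
C(4,2) = 6
dim_A + dim_B = 4 + 6 = 10


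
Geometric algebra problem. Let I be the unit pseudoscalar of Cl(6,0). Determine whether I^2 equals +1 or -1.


The pseudoscalar I = e1...e_n (product of all n generators) of Cl(p,q) satisfies I^2 = (-1)^(q + n(n-1)/2).
p = 6, q = 0, n = p + q = 6
n(n-1)/2 = 6 * 5 / 2 = 15
Exponent = q + n(n-1)/2 = 0 + 15 = 15
I^2 = (-1)^15 = -1


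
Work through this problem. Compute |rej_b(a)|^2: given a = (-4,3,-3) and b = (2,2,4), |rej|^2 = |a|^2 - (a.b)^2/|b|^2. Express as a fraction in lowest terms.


|a|^2 = (-4)^2 + 3^2 + (-3)^2 = 34
|b|^2 = 2^2 + 2^2 + 4^2 = 24
a . b = (-4)*2 + 3*2 + (-3)*4 = -14
(a.b)^2 = (-14)^2 = 196
|rej|^2 = 34 - 196/24
= (816 - 196)/24
= 620/24
In lowest terms: 155/6


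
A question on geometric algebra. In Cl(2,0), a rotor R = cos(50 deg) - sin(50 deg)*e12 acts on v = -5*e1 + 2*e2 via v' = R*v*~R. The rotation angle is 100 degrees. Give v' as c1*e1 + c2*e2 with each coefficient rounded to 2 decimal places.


Rotor R = cos(50deg) - sin(50deg)*e12
Rotation angle theta = 2 * 50 = 100 degrees
v' = R*v*~R rotates v by theta.
cos(100deg) = -0.1736, sin(100deg) = 0.9848
v'_1 = -5*cos(100deg) - 2*sin(100deg)
= -5*(-0.1736) - 2*0.9848
= -1.10
v'_2 = -5*sin(100deg) + 2*cos(100deg)
= -5*0.9848 + 2*(-0.1736)
= -5.27
v' = -1.10*e1 - 5.27*e2


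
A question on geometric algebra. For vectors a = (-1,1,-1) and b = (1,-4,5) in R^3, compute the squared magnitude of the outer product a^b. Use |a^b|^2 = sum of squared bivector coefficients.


a wedge b = (a1*b2 - a2*b1)*e12 + (a1*b3 - a3*b1)*e13 + (a2*b3 - a3*b2)*e23
e12 coeff: (-1)*(-4) - 1*1 = 4 - 1 = 3
e13 coeff: (-1)*5 - (-1)*1 = -5 - (-1) = -4
e23 coeff: 1*5 - (-1)*(-4) = 5 - 4 = 1
|a wedge b|^2 = 3^2 + (-4)^2 + 1^2
= 9 + 16 + 1
= 26


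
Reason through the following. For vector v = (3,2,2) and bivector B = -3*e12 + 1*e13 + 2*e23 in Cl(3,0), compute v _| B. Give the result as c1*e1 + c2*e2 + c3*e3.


Left contraction v _| B = <vB>_1 (grade-1 part of the geometric product vB).
Using e1_|e12 = e2, e2_|e12 = -e1, e1_|e13 = e3, e3_|e13 = -e1, e2_|e23 = e3, e3_|e23 = -e2:
e1 coeff: -v2*b12 - v3*b13 = -(2)*(-3) - (2)*(1) = 4
e2 coeff: v1*b12 - v3*b23 = (3)*(-3) - (2)*(2) = -13
e3 coeff: v1*b13 + v2*b23 = (3)*(1) + (2)*(2) = 7
v _| B = 4*e1 - 13*e2 + 7*e3


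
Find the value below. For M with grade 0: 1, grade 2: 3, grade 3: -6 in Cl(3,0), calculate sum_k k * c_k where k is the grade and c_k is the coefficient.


Grade-weighted sum = sum of grade_k * coefficient_k
0*1 = 0
2*3 = 6
3*(-6) = -18
Total = 0 + 6 + (-18) = -12


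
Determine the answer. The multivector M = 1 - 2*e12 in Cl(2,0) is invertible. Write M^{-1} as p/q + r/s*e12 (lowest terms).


M = 1 - 2*e12, where e12^2 = -1.
Since M commutes with its reverse ~M = a - b*e12, M * ~M = a^2 - b^2*e12^2 = a^2 + b^2.
So M^{-1} = ~M / (a^2 + b^2) = (a - b*e12)/(a^2 + b^2).
a^2 + b^2 = 1 + 4 = 5
Scalar part = 1/5 = 1/5
Bivector coeff = 2/5 = 2/5
M^{-1} = 1/5 + 2/5*e12


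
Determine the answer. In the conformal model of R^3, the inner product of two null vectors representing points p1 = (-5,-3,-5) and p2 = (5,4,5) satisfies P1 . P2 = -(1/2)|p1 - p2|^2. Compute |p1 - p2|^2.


p1 - p2 = (-10, -7, -10)
|p1 - p2|^2 = (-10)^2 + (-7)^2 + (-10)^2
= 100 + 49 + 100
= 249


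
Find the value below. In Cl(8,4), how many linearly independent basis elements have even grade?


Even subalgebra dimension = 2^(n-1)
n = 8 + 4 = 12
2^(12 - 1) = 2^11 = 2048
Verification: sum of C(12,k) for even k = 1 + 66 + 495 + 924 + 495 + 66 + 1 = 2048
Result = 2048


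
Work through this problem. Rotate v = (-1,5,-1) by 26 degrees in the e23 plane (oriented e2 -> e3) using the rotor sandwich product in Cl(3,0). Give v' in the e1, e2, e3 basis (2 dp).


Rotor R = cos(13deg) - sin(13deg)*e23
Rotation angle theta = 2 * 13 = 26 degrees in the e23 plane (e2 -> e3).
The component perpendicular to the plane (e1) is invariant: v'_1 = v1 = -1.00
cos(26deg) = 0.8988, sin(26deg) = 0.4384
v'_2 = v2*cos(theta) - v3*sin(theta) = 5*0.8988 - (-1)*0.4384 = 4.93
v'_3 = v2*sin(theta) + v3*cos(theta) = 5*0.4384 + (-1)*0.8988 = 1.29
v' = -1.00*e1 + 4.93*e2 + 1.29*e3


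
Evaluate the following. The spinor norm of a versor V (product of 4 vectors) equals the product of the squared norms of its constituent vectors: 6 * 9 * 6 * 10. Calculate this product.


Spinor norm N(V) = |v1|^2 * |v2|^2 * ... * |v4|^2
= 6 * 9 * 6 * 10
Running product: 6, 54, 324, 3240
N(V) = 3240


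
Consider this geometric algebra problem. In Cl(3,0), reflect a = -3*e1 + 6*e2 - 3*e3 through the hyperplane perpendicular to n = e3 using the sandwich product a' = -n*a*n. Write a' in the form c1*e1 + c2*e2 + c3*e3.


Reflection formula: a' = -n*a*n, with n = e3 (unit vector, n^2 = 1).
For reflection through hyperplane perp to e3:
The component along e3 flips sign, others stay.
a = (-3, 6, -3)
a' = (-3, 6, 3)
a' = -3*e1 + 6*e2 + 3*e3


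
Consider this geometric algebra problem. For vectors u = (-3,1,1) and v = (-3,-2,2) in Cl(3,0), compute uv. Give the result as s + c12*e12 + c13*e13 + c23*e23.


In Cl(3,0): e_i^2 = 1, e_ie_j = -e_je_i for i != j.
Scalar part = u . v = (-3)*(-3) + 1*(-2) + 1*2
= 9 + (-2) + 2 = 9
e12 coeff = (-3)*(-2) - 1*(-3) = 6 - (-3) = 9
e13 coeff = (-3)*2 - 1*(-3) = -6 - (-3) = -3
e23 coeff = 1*2 - 1*(-2) = 2 - (-2) = 4
uv = 9 + 9*e12 - 3*e13 + 4*e23


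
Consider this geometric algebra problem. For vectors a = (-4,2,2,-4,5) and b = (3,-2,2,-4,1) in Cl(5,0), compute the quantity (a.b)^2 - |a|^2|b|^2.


a . b = (-4)*3 + 2*(-2) + 2*2 + (-4)*(-4) + 5*1
= -12 + (-4) + 4 + 16 + 5 = 9
|a|^2 = (-4)^2 + 2^2 + 2^2 + (-4)^2 + 5^2 = 65
|b|^2 = 3^2 + (-2)^2 + 2^2 + (-4)^2 + 1^2 = 34
(a.b)^2 = 9^2 = 81
|a|^2 * |b|^2 = 65 * 34 = 2210
Result = 81 - 2210 = -2129


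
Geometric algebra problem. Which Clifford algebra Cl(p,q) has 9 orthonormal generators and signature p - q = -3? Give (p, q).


We need p + q = 9 and p - q = -3.
Adding: 2p = 9 + (-3) = 6, so p = 3.
Then q = 9 - 3 = 6.
(p, q) = (3, 6)


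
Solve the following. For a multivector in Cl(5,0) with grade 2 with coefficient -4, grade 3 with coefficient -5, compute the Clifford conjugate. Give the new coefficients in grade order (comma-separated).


Clifford conjugate sign for grade k: (-1)^(k(k+1)/2)
Grade 2: (-1)^(2*3/2) = (-1)^3 = -1, coeff -4 -> 4
Grade 3: (-1)^(3*4/2) = (-1)^6 = 1, coeff -5 -> -5
Conjugated coefficients: 4, -5


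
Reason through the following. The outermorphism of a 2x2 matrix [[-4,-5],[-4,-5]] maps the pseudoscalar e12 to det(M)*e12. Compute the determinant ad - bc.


The outermorphism of a linear map f sends e1^e2 to f(e1)^f(e2).
f(e1) = -4*e1 - 4*e2
f(e2) = -5*e1 - 5*e2
f(e1) ^ f(e2) = (-4*e1 - 4*e2) ^ (-5*e1 - 5*e2)
= (-4)*(-5)*e12 + (-4)*(-5)*e21
= (20 - 20)*e12
= 0*e12
Coefficient = 0


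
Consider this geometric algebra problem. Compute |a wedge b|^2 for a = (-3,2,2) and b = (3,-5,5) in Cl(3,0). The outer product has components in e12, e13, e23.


a wedge b = (a1*b2 - a2*b1)*e12 + (a1*b3 - a3*b1)*e13 + (a2*b3 - a3*b2)*e23
e12 coeff: (-3)*(-5) - 2*3 = 15 - 6 = 9
e13 coeff: (-3)*5 - 2*3 = -15 - 6 = -21
e23 coeff: 2*5 - 2*(-5) = 10 - (-10) = 20
|a wedge b|^2 = 9^2 + (-21)^2 + 20^2
= 81 + 441 + 400
= 922


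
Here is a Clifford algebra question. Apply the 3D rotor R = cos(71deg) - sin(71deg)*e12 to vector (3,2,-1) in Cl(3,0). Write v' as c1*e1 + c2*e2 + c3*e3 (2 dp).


Rotor R = cos(71deg) - sin(71deg)*e12
Rotation angle theta = 2 * 71 = 142 degrees in the e12 plane (e1 -> e2).
The component perpendicular to the plane (e3) is invariant: v'_3 = v3 = -1.00
cos(142deg) = -0.7880, sin(142deg) = 0.6157
v'_1 = v1*cos(theta) - v2*sin(theta) = 3*(-0.7880) - 2*0.6157 = -3.60
v'_2 = v1*sin(theta) + v2*cos(theta) = 3*0.6157 + 2*(-0.7880) = 0.27
v' = -3.60*e1 + 0.27*e2 - 1.00*e3


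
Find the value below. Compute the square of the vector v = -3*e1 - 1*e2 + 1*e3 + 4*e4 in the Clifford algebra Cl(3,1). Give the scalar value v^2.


v^2 = sum of c_i^2 * e_i^2
Positive signature terms (e_i^2 = +1): (-3)^2 + (-1)^2 + 1^2 = 11
Negative signature terms (e_j^2 = -1): 4^2 = 16
v^2 = 11 - 16 = -5


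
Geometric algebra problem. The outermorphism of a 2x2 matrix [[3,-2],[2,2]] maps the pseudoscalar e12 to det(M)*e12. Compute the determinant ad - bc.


The outermorphism of a linear map f sends e1^e2 to f(e1)^f(e2).
f(e1) = 3*e1 + 2*e2
f(e2) = -2*e1 + 2*e2
f(e1) ^ f(e2) = (3*e1 + 2*e2) ^ (-2*e1 + 2*e2)
= 3*2*e12 + 2*(-2)*e21
= (6 - (-4))*e12
= 10*e12
Coefficient = 10


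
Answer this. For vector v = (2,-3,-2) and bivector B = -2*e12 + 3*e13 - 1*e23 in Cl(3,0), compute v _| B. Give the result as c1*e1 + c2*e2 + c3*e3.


Left contraction v _| B = <vB>_1 (grade-1 part of the geometric product vB).
Using e1_|e12 = e2, e2_|e12 = -e1, e1_|e13 = e3, e3_|e13 = -e1, e2_|e23 = e3, e3_|e23 = -e2:
e1 coeff: -v2*b12 - v3*b13 = -(-3)*(-2) - (-2)*(3) = 0
e2 coeff: v1*b12 - v3*b23 = (2)*(-2) - (-2)*(-1) = -6
e3 coeff: v1*b13 + v2*b23 = (2)*(3) + (-3)*(-1) = 9
v _| B = 0*e1 - 6*e2 + 9*e3


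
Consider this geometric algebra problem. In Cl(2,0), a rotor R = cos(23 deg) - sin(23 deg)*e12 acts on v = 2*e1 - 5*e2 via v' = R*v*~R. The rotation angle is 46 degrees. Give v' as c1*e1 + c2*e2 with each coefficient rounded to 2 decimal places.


Rotor R = cos(23deg) - sin(23deg)*e12
Rotation angle theta = 2 * 23 = 46 degrees
v' = R*v*~R rotates v by theta.
cos(46deg) = 0.6947, sin(46deg) = 0.7193
v'_1 = 2*cos(46deg) - (-5)*sin(46deg)
= 2*0.6947 - (-5)*0.7193
= 4.99
v'_2 = 2*sin(46deg) + (-5)*cos(46deg)
= 2*0.7193 + (-5)*0.6947
= -2.03
v' = 4.99*e1 - 2.03*e2


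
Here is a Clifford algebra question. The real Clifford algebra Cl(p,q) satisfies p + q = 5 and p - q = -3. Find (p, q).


We need p + q = 5 and p - q = -3.
Adding: 2p = 5 + (-3) = 2, so p = 1.
Then q = 5 - 1 = 4.
(p, q) = (1, 4)


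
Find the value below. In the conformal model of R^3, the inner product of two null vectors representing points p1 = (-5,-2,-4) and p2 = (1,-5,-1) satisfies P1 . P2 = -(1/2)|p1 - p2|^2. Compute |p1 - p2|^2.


p1 - p2 = (-6, 3, -3)
|p1 - p2|^2 = (-6)^2 + 3^2 + (-3)^2
= 36 + 9 + 9
= 54


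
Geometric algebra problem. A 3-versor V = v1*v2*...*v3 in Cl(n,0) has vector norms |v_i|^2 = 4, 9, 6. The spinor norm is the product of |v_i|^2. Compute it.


Spinor norm N(V) = |v1|^2 * |v2|^2 * ... * |v3|^2
= 4 * 9 * 6
Running product: 4, 36, 216
N(V) = 216


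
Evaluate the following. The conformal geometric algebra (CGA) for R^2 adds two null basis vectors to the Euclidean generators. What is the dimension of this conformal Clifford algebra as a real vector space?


The conformal model of R^2 uses Cl(3,1): the 2 Euclidean generators plus two extra orthogonal generators e+ (e+^2 = +1) and e- (e-^2 = -1), from which the null vectors e0, einf are built.
Number of generators m = 2 + 2 = 4.
dim Cl(p,q) = 2^m = 2^4 = 16


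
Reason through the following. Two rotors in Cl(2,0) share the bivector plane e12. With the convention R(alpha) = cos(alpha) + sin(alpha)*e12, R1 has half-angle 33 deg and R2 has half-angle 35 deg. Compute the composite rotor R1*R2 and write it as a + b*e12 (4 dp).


Same-plane rotors commute and their half-angles add:
R1*R2 = cos(a1 + a2) + sin(a1 + a2)*e12.
a1 + a2 = 33 + 35 = 68 deg
cos(68 deg) = 0.3746
sin(68 deg) = 0.9272
R1*R2 = 0.3746 + 0.9272*e12


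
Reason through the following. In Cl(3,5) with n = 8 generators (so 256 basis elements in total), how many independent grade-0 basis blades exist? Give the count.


Number of grade-k basis blades in Cl(p,q) with n = p + q is C(n, k).
n = 3 + 5 = 8
C(8, 0) = 8! / (0! * 8!)
= 40320 / (1 * 40320)
= 1


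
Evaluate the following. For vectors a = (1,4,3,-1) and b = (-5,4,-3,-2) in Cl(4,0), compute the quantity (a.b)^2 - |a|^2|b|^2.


a . b = 1*(-5) + 4*4 + 3*(-3) + (-1)*(-2)
= -5 + 16 + (-9) + 2 = 4
|a|^2 = 1^2 + 4^2 + 3^2 + (-1)^2 = 27
|b|^2 = (-5)^2 + 4^2 + (-3)^2 + (-2)^2 = 54
(a.b)^2 = 4^2 = 16
|a|^2 * |b|^2 = 27 * 54 = 1458
Result = 16 - 1458 = -1442


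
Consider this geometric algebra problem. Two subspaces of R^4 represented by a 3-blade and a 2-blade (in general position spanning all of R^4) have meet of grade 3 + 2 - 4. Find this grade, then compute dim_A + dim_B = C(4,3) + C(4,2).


Meet grade = grade(A) + grade(B) - n
= 3 + 2 - 4 = 1
C(4,3) = 4
C(4,2) = 6
dim_A + dim_B = 4 + 6 = 10


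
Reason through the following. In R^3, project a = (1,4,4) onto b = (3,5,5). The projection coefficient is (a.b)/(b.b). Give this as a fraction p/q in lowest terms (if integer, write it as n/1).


Projection coefficient = (a . b) / (b . b)
a . b = 1*3 + 4*5 + 4*5
= 3 + 20 + 20 = 43
b . b = 3^2 + 5^2 + 5^2
= 9 + 25 + 25 = 59
Coefficient = 43/59
In lowest terms: 43/59


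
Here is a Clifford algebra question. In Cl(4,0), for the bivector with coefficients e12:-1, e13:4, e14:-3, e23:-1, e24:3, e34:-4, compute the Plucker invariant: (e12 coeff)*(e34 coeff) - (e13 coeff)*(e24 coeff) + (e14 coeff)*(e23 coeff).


Plucker relation: af - be + cd
a*f = (-1)*(-4) = 4
b*e = 4*3 = 12
c*d = (-3)*(-1) = 3
af - be + cd = 4 - 12 + 3
= -5


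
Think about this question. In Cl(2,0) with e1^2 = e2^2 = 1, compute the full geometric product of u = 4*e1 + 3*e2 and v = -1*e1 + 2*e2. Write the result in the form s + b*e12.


Expand: (4*e1 + 3*e2)(-1*e1 + 2*e2)
= 4*(-1)*e1e1 + 4*2*e1e2 + 3*(-1)*e2e1 + 3*2*e2e2
Using e1^2 = e2^2 = 1, e2e1 = -e1e2:
Scalar part s = 4*(-1) + 3*2 = -4 + 6 = 2
Bivector part b = 4*2 - 3*(-1) = 8 - (-3) = 11
uv = 2 + 11*e12


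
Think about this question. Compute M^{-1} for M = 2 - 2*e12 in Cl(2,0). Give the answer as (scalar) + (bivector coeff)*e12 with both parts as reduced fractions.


M = 2 - 2*e12, where e12^2 = -1.
Since M commutes with its reverse ~M = a - b*e12, M * ~M = a^2 - b^2*e12^2 = a^2 + b^2.
So M^{-1} = ~M / (a^2 + b^2) = (a - b*e12)/(a^2 + b^2).
a^2 + b^2 = 4 + 4 = 8
Scalar part = 2/8 = 1/4
Bivector coeff = 2/8 = 1/4
M^{-1} = 1/4 + 1/4*e12


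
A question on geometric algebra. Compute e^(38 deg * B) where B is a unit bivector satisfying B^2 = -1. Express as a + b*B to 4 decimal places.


For a unit bivector B with B^2 = -1, the exponential series gives
e^(theta*B) = cos(theta) + sin(theta)*B (the GA analogue of Euler's formula).
theta = 38 degrees = 0.663225 rad
cos(38 deg) = 0.7880
sin(38 deg) = 0.6157
exp(theta*B) = 0.7880 + 0.6157*B


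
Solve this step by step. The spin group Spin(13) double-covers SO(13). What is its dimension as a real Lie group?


Spin(n) double-covers SO(n); both have Lie algebra so(n) of dimension n(n-1)/2.
n = 13
n(n-1) = 13 * 12 = 156
dim Spin(13) = 156/2 = 78


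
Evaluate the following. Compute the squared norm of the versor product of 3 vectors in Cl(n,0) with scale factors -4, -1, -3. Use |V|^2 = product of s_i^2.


Each vector v_i has |v_i|^2 = s_i^2
Squared scales: (-4)^2 = 16, (-1)^2 = 1, (-3)^2 = 9
|V|^2 = 16 * 1 * 9
= 144


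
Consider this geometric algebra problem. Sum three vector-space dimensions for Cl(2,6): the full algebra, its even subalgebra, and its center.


n = 2 + 6 = 8
Total dim = 2^8 = 256
Even subalgebra dim = 2^7 = 128
n is even, so center dim = 1
Sum = 256 + 128 + 1 = 385


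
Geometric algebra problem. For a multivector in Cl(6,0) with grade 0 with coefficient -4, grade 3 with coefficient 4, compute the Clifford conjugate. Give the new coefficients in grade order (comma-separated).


Clifford conjugate sign for grade k: (-1)^(k(k+1)/2)
Grade 0: (-1)^(0*1/2) = (-1)^0 = 1, coeff -4 -> -4
Grade 3: (-1)^(3*4/2) = (-1)^6 = 1, coeff 4 -> 4
Conjugated coefficients: -4, 4


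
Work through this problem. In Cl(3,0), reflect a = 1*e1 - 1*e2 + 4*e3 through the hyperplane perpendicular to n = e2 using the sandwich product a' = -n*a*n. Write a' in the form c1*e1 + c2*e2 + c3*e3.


Reflection formula: a' = -n*a*n, with n = e2 (unit vector, n^2 = 1).
For reflection through hyperplane perp to e2:
The component along e2 flips sign, others stay.
a = (1, -1, 4)
a' = (1, 1, 4)
a' = 1*e1 + 1*e2 + 4*e3


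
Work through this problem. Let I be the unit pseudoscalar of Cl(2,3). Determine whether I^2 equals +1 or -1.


The pseudoscalar I = e1...e_n (product of all n generators) of Cl(p,q) satisfies I^2 = (-1)^(q + n(n-1)/2).
p = 2, q = 3, n = p + q = 5
n(n-1)/2 = 5 * 4 / 2 = 10
Exponent = q + n(n-1)/2 = 3 + 10 = 13
I^2 = (-1)^13 = -1


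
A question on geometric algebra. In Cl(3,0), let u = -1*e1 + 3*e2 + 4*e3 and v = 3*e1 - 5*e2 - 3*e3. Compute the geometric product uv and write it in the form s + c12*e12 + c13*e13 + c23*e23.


In Cl(3,0): e_i^2 = 1, e_ie_j = -e_je_i for i != j.
Scalar part = u . v = (-1)*3 + 3*(-5) + 4*(-3)
= -3 + (-15) + (-12) = -30
e12 coeff = (-1)*(-5) - 3*3 = 5 - 9 = -4
e13 coeff = (-1)*(-3) - 4*3 = 3 - 12 = -9
e23 coeff = 3*(-3) - 4*(-5) = -9 - (-20) = 11
uv = -30 - 4*e12 - 9*e13 + 11*e23


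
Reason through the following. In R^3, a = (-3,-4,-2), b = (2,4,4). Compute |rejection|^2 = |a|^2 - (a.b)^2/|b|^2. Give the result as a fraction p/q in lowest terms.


|a|^2 = (-3)^2 + (-4)^2 + (-2)^2 = 29
|b|^2 = 2^2 + 4^2 + 4^2 = 36
a . b = (-3)*2 + (-4)*4 + (-2)*4 = -30
(a.b)^2 = (-30)^2 = 900
|rej|^2 = 29 - 900/36
= (1044 - 900)/36
= 144/36
In lowest terms: 4/1


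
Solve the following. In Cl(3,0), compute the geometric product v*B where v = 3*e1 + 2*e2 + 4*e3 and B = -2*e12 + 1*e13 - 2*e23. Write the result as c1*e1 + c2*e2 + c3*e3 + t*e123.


vB has grade-1 (vector) and grade-3 (trivector) parts: vB = (v _| B) + (v ^ B).
Vector part <vB>_1:
  e1: -v2*b12 - v3*b13 = -(2)*(-2) - (4)*(1) = 0
  e2: v1*b12 - v3*b23 = (3)*(-2) - (4)*(-2) = 2
  e3: v1*b13 + v2*b23 = (3)*(1) + (2)*(-2) = -1
Trivector part <vB>_3:
  e123: v1*b23 - v2*b13 + v3*b12 = (3)*(-2) - (2)*(1) + (4)*(-2) = -16
vB = 0*e1 + 2*e2 - 1*e3 - 16*e123


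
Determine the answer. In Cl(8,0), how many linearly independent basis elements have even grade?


Even subalgebra dimension = 2^(n-1)
n = 8 + 0 = 8
2^(8 - 1) = 2^7 = 128
Verification: sum of C(8,k) for even k = 1 + 28 + 70 + 28 + 1 = 128
Result = 128


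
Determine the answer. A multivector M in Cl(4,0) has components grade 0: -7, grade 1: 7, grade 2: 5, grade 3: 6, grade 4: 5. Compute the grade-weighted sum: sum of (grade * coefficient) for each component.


Grade-weighted sum = sum of grade_k * coefficient_k
0*(-7) = 0
1*7 = 7
2*5 = 10
3*6 = 18
4*5 = 20
Total = 0 + 7 + 10 + 18 + 20 = 55


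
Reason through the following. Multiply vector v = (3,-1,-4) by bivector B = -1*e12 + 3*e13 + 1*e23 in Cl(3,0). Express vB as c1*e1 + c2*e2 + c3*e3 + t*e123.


vB has grade-1 (vector) and grade-3 (trivector) parts: vB = (v _| B) + (v ^ B).
Vector part <vB>_1:
  e1: -v2*b12 - v3*b13 = -(-1)*(-1) - (-4)*(3) = 11
  e2: v1*b12 - v3*b23 = (3)*(-1) - (-4)*(1) = 1
  e3: v1*b13 + v2*b23 = (3)*(3) + (-1)*(1) = 8
Trivector part <vB>_3:
  e123: v1*b23 - v2*b13 + v3*b12 = (3)*(1) - (-1)*(3) + (-4)*(-1) = 10
vB = 11*e1 + 1*e2 + 8*e3 + 10*e123


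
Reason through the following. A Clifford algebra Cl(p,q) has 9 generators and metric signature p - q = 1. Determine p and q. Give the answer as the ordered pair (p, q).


We need p + q = 9 and p - q = 1.
Adding: 2p = 9 + 1 = 10, so p = 5.
Then q = 9 - 5 = 4.
(p, q) = (5, 4)


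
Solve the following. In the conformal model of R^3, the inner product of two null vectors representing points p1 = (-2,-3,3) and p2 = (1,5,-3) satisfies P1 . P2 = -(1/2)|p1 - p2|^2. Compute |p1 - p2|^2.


p1 - p2 = (-3, -8, 6)
|p1 - p2|^2 = (-3)^2 + (-8)^2 + 6^2
= 9 + 64 + 36
= 109


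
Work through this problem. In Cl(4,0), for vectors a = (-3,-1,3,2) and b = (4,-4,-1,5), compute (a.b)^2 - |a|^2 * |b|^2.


a . b = (-3)*4 + (-1)*(-4) + 3*(-1) + 2*5
= -12 + 4 + (-3) + 10 = -1
|a|^2 = (-3)^2 + (-1)^2 + 3^2 + 2^2 = 23
|b|^2 = 4^2 + (-4)^2 + (-1)^2 + 5^2 = 58
(a.b)^2 = (-1)^2 = 1
|a|^2 * |b|^2 = 23 * 58 = 1334
Result = 1 - 1334 = -1333


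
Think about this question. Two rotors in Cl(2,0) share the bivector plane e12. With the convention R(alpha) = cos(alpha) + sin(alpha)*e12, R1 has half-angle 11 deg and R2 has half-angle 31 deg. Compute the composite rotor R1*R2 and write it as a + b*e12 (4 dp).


Same-plane rotors commute and their half-angles add:
R1*R2 = cos(a1 + a2) + sin(a1 + a2)*e12.
a1 + a2 = 11 + 31 = 42 deg
cos(42 deg) = 0.7431
sin(42 deg) = 0.6691
R1*R2 = 0.7431 + 0.6691*e12


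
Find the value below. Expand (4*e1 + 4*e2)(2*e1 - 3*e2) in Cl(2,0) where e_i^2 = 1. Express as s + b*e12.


Expand: (4*e1 + 4*e2)(2*e1 - 3*e2)
= 4*2*e1e1 + 4*(-3)*e1e2 + 4*2*e2e1 + 4*(-3)*e2e2
Using e1^2 = e2^2 = 1, e2e1 = -e1e2:
Scalar part s = 4*2 + 4*(-3) = 8 + (-12) = -4
Bivector part b = 4*(-3) - 4*2 = -12 - 8 = -20
uv = -4 - 20*e12


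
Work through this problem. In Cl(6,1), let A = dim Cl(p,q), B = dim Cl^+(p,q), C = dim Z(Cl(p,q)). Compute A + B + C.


n = 6 + 1 = 7
Total dim = 2^7 = 128
Even subalgebra dim = 2^6 = 64
n is odd, so center dim = 2
Sum = 128 + 64 + 2 = 194


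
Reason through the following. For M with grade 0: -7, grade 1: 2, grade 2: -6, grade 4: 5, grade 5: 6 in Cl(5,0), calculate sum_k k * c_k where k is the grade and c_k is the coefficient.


Grade-weighted sum = sum of grade_k * coefficient_k
0*(-7) = 0
1*2 = 2
2*(-6) = -12
4*5 = 20
5*6 = 30
Total = 0 + 2 + (-12) + 20 + 30 = 40


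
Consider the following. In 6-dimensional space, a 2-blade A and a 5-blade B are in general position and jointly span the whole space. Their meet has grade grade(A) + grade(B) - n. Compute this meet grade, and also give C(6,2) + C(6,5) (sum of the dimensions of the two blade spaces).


Meet grade = grade(A) + grade(B) - n
= 2 + 5 - 6 = 1
C(6,2) = 15
C(6,5) = 6
dim_A + dim_B = 15 + 6 = 21


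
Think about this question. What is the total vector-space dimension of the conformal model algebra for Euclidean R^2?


The conformal model of R^2 uses Cl(3,1): the 2 Euclidean generators plus two extra orthogonal generators e+ (e+^2 = +1) and e- (e-^2 = -1), from which the null vectors e0, einf are built.
Number of generators m = 2 + 2 = 4.
dim Cl(p,q) = 2^m = 2^4 = 16


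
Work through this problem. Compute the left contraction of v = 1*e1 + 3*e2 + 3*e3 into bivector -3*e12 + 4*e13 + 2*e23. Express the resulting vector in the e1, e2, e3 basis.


Left contraction v _| B = <vB>_1 (grade-1 part of the geometric product vB).
Using e1_|e12 = e2, e2_|e12 = -e1, e1_|e13 = e3, e3_|e13 = -e1, e2_|e23 = e3, e3_|e23 = -e2:
e1 coeff: -v2*b12 - v3*b13 = -(3)*(-3) - (3)*(4) = -3
e2 coeff: v1*b12 - v3*b23 = (1)*(-3) - (3)*(2) = -9
e3 coeff: v1*b13 + v2*b23 = (1)*(4) + (3)*(2) = 10
v _| B = -3*e1 - 9*e2 + 10*e3


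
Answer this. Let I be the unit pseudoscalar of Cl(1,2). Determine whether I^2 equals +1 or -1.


The pseudoscalar I = e1...e_n (product of all n generators) of Cl(p,q) satisfies I^2 = (-1)^(q + n(n-1)/2).
p = 1, q = 2, n = p + q = 3
n(n-1)/2 = 3 * 2 / 2 = 3
Exponent = q + n(n-1)/2 = 2 + 3 = 5
I^2 = (-1)^5 = -1


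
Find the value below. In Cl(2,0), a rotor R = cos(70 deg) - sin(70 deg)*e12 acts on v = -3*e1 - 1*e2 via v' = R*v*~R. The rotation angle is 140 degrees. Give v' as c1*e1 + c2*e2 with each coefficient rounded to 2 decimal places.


Rotor R = cos(70deg) - sin(70deg)*e12
Rotation angle theta = 2 * 70 = 140 degrees
v' = R*v*~R rotates v by theta.
cos(140deg) = -0.7660, sin(140deg) = 0.6428
v'_1 = -3*cos(140deg) - (-1)*sin(140deg)
= -3*(-0.7660) - (-1)*0.6428
= 2.94
v'_2 = -3*sin(140deg) + (-1)*cos(140deg)
= -3*0.6428 + (-1)*(-0.7660)
= -1.16
v' = 2.94*e1 - 1.16*e2


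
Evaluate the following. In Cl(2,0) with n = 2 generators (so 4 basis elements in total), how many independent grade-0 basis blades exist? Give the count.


Number of grade-k basis blades in Cl(p,q) with n = p + q is C(n, k).
n = 2 + 0 = 2
C(2, 0) = 2! / (0! * 2!)
= 2 / (1 * 2)
= 1


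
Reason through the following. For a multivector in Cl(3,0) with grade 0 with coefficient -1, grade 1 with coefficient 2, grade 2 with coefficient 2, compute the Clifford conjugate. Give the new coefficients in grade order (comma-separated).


Clifford conjugate sign for grade k: (-1)^(k(k+1)/2)
Grade 0: (-1)^(0*1/2) = (-1)^0 = 1, coeff -1 -> -1
Grade 1: (-1)^(1*2/2) = (-1)^1 = -1, coeff 2 -> -2
Grade 2: (-1)^(2*3/2) = (-1)^3 = -1, coeff 2 -> -2
Conjugated coefficients: -1, -2, -2


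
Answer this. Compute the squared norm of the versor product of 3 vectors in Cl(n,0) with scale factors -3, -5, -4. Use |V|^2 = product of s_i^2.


Each vector v_i has |v_i|^2 = s_i^2
Squared scales: (-3)^2 = 9, (-5)^2 = 25, (-4)^2 = 16
|V|^2 = 9 * 25 * 16
= 3600


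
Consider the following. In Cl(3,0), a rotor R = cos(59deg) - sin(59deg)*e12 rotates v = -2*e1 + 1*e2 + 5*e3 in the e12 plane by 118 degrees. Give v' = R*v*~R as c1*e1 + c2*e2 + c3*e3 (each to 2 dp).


Rotor R = cos(59deg) - sin(59deg)*e12
Rotation angle theta = 2 * 59 = 118 degrees in the e12 plane (e1 -> e2).
The component perpendicular to the plane (e3) is invariant: v'_3 = v3 = 5.00
cos(118deg) = -0.4695, sin(118deg) = 0.8829
v'_1 = v1*cos(theta) - v2*sin(theta) = -2*(-0.4695) - 1*0.8829 = 0.06
v'_2 = v1*sin(theta) + v2*cos(theta) = -2*0.8829 + 1*(-0.4695) = -2.24
v' = 0.06*e1 - 2.24*e2 + 5.00*e3


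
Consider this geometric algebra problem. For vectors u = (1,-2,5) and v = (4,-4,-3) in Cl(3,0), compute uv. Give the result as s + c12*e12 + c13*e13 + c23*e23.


In Cl(3,0): e_i^2 = 1, e_ie_j = -e_je_i for i != j.
Scalar part = u . v = 1*4 + (-2)*(-4) + 5*(-3)
= 4 + 8 + (-15) = -3
e12 coeff = 1*(-4) - (-2)*4 = -4 - (-8) = 4
e13 coeff = 1*(-3) - 5*4 = -3 - 20 = -23
e23 coeff = (-2)*(-3) - 5*(-4) = 6 - (-20) = 26
uv = -3 + 4*e12 - 23*e13 + 26*e23


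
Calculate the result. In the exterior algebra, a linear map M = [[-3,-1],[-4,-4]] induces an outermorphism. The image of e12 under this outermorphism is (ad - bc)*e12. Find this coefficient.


The outermorphism of a linear map f sends e1^e2 to f(e1)^f(e2).
f(e1) = -3*e1 - 4*e2
f(e2) = -1*e1 - 4*e2
f(e1) ^ f(e2) = (-3*e1 - 4*e2) ^ (-1*e1 - 4*e2)
= (-3)*(-4)*e12 + (-4)*(-1)*e21
= (12 - 4)*e12
= 8*e12
Coefficient = 8


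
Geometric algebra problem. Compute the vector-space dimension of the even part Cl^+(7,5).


Even subalgebra dimension = 2^(n-1)
n = 7 + 5 = 12
2^(12 - 1) = 2^11 = 2048
Verification: sum of C(12,k) for even k = 1 + 66 + 495 + 924 + 495 + 66 + 1 = 2048
Result = 2048


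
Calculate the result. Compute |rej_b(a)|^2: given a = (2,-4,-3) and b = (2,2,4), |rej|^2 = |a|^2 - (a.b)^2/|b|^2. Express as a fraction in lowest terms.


|a|^2 = 2^2 + (-4)^2 + (-3)^2 = 29
|b|^2 = 2^2 + 2^2 + 4^2 = 24
a . b = 2*2 + (-4)*2 + (-3)*4 = -16
(a.b)^2 = (-16)^2 = 256
|rej|^2 = 29 - 256/24
= (696 - 256)/24
= 440/24
In lowest terms: 55/3


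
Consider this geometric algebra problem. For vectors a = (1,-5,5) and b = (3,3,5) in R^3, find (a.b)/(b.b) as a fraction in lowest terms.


Projection coefficient = (a . b) / (b . b)
a . b = 1*3 + (-5)*3 + 5*5
= 3 + (-15) + 25 = 13
b . b = 3^2 + 3^2 + 5^2
= 9 + 9 + 25 = 43
Coefficient = 13/43
In lowest terms: 13/43


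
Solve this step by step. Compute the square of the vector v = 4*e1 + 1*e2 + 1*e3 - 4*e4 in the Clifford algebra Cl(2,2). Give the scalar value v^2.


v^2 = sum of c_i^2 * e_i^2
Positive signature terms (e_i^2 = +1): 4^2 + 1^2 = 17
Negative signature terms (e_j^2 = -1): 1^2 + (-4)^2 = 17
v^2 = 17 - 17 = 0


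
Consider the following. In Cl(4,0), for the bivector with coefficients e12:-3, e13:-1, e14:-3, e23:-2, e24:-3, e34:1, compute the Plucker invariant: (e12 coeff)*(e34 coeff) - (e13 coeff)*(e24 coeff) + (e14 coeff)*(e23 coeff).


Plucker relation: af - be + cd
a*f = (-3)*1 = -3
b*e = (-1)*(-3) = 3
c*d = (-3)*(-2) = 6
af - be + cd = -3 - 3 + 6
= 0


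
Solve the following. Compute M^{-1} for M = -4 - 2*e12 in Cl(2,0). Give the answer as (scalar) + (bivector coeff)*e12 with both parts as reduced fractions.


M = -4 - 2*e12, where e12^2 = -1.
Since M commutes with its reverse ~M = a - b*e12, M * ~M = a^2 - b^2*e12^2 = a^2 + b^2.
So M^{-1} = ~M / (a^2 + b^2) = (a - b*e12)/(a^2 + b^2).
a^2 + b^2 = 16 + 4 = 20
Scalar part = -4/20 = -1/5
Bivector coeff = 2/20 = 1/10
M^{-1} = -1/5 + 1/10*e12


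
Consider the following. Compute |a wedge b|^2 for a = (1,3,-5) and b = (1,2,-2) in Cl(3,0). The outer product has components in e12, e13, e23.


a wedge b = (a1*b2 - a2*b1)*e12 + (a1*b3 - a3*b1)*e13 + (a2*b3 - a3*b2)*e23
e12 coeff: 1*2 - 3*1 = 2 - 3 = -1
e13 coeff: 1*(-2) - (-5)*1 = -2 - (-5) = 3
e23 coeff: 3*(-2) - (-5)*2 = -6 - (-10) = 4
|a wedge b|^2 = (-1)^2 + 3^2 + 4^2
= 1 + 9 + 16
= 26


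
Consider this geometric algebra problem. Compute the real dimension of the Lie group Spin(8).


Spin(n) double-covers SO(n); both have Lie algebra so(n) of dimension n(n-1)/2.
n = 8
n(n-1) = 8 * 7 = 56
dim Spin(8) = 56/2 = 28


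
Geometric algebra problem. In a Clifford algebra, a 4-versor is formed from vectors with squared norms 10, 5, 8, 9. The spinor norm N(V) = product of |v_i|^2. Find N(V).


Spinor norm N(V) = |v1|^2 * |v2|^2 * ... * |v4|^2
= 10 * 5 * 8 * 9
Running product: 10, 50, 400, 3600
N(V) = 3600


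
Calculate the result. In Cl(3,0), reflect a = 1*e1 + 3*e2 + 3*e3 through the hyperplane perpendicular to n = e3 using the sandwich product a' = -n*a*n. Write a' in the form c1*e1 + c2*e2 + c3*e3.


Reflection formula: a' = -n*a*n, with n = e3 (unit vector, n^2 = 1).
For reflection through hyperplane perp to e3:
The component along e3 flips sign, others stay.
a = (1, 3, 3)
a' = (1, 3, -3)
a' = 1*e1 + 3*e2 - 3*e3


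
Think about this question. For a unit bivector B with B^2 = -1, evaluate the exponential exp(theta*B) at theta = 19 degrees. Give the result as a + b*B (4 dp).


For a unit bivector B with B^2 = -1, the exponential series gives
e^(theta*B) = cos(theta) + sin(theta)*B (the GA analogue of Euler's formula).
theta = 19 degrees = 0.331613 rad
cos(19 deg) = 0.9455
sin(19 deg) = 0.3256
exp(theta*B) = 0.9455 + 0.3256*B


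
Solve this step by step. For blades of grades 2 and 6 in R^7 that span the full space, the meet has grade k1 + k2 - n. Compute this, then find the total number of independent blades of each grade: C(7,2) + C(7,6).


Meet grade = grade(A) + grade(B) - n
= 2 + 6 - 7 = 1
C(7,2) = 21
C(7,6) = 7
dim_A + dim_B = 21 + 7 = 28


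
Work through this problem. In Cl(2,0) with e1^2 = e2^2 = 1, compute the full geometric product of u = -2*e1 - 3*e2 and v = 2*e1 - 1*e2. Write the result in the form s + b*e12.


Expand: (-2*e1 - 3*e2)(2*e1 - 1*e2)
= (-2)*2*e1e1 + (-2)*(-1)*e1e2 + (-3)*2*e2e1 + (-3)*(-1)*e2e2
Using e1^2 = e2^2 = 1, e2e1 = -e1e2:
Scalar part s = (-2)*2 + (-3)*(-1) = -4 + 3 = -1
Bivector part b = (-2)*(-1) - (-3)*2 = 2 - (-6) = 8
uv = -1 + 8*e12


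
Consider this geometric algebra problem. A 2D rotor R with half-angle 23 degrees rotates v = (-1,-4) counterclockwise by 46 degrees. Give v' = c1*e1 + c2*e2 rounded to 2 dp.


Rotor R = cos(23deg) - sin(23deg)*e12
Rotation angle theta = 2 * 23 = 46 degrees
v' = R*v*~R rotates v by theta.
cos(46deg) = 0.6947, sin(46deg) = 0.7193
v'_1 = -1*cos(46deg) - (-4)*sin(46deg)
= -1*0.6947 - (-4)*0.7193
= 2.18
v'_2 = -1*sin(46deg) + (-4)*cos(46deg)
= -1*0.7193 + (-4)*0.6947
= -3.50
v' = 2.18*e1 - 3.50*e2


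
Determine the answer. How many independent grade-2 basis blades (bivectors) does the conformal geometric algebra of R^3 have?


The conformal model of R^3 uses Cl(4,1) with m = 3 + 2 = 5 generators.
Number of grade-2 blades = C(m, 2) = C(5, 2)
= 5*4/2 = 10


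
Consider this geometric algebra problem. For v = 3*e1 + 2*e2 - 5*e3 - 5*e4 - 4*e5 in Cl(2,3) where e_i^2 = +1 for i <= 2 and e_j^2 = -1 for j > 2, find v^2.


v^2 = sum of c_i^2 * e_i^2
Positive signature terms (e_i^2 = +1): 3^2 + 2^2 = 13
Negative signature terms (e_j^2 = -1): (-5)^2 + (-5)^2 + (-4)^2 = 66
v^2 = 13 - 66 = -53
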